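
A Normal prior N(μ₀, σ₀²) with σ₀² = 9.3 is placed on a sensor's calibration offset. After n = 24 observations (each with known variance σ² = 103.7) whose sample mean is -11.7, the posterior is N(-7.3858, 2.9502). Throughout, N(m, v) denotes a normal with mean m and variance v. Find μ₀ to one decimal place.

With known observation variance, the Normal–Normal posterior has precision τ_n = τ₀ + n/σ² and mean μ_n = (τ₀μ₀ + (n/σ²)x̄)/τ_n.
Here τ₀ = 1/9.3 = 0.107527 and τ_data = 24/103.7 = 0.231437, so τ_n = 0.338964.
Rearranging for μ₀: μ₀ = (μ_n·τ_n − τ_data·x̄)/τ₀ = (-7.3858·0.338964 − 0.231437·-11.7) / 0.107527 = 0.204293/0.107527 ≈ 1.9.

μ₀ = 1.9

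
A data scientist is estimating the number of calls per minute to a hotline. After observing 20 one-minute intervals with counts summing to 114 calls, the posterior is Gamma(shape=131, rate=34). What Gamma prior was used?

A Gamma(α, β) prior (rate parametrization) on a Poisson rate with n observations summing to S gives posterior Gamma(α+S, β+n).
So α = 131 − 114 = 17 and β = 34 − 20 = 14.

Gamma(shape=17, rate=14)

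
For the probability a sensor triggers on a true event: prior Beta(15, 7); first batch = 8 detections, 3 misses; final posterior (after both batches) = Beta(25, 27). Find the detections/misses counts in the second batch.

Sequential conjugate updates are equivalent to a single update on the pooled data, so total successes = posterior α − prior α and total failures = posterior β − prior β.
Total across both batches: 25−15=10 detections, 27−7=20 misses.
Subtract the first batch: 10−8=2 detections and 20−3=17 misses.

2 detections and 17 misses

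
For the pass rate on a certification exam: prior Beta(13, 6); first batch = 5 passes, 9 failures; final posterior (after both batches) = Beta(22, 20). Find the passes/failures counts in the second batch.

Because Beta–binomial updating is additive in the counts, the combined data contributed (α_post−α_prior, β_post−β_prior) successes and failures.
Total across both batches: 22−13=9 passes, 20−6=14 failures.
Subtract the first batch: 9−5=4 passes and 14−9=5 failures.

4 passes and 5 failures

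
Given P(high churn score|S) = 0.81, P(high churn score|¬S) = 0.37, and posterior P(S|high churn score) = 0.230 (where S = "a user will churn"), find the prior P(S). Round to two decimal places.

P(S) = 0.12

In odds form, posterior odds = prior odds × likelihood ratio, so prior odds = posterior odds ÷ LR.
Posterior odds = 0.230/(1−0.230) = 0.2987. LR = 0.81/0.37 = 2.1892.
Prior odds = 0.2987/2.1892 = 0.1364, so P(S) = 0.1364/(1+0.1364) ≈ 0.12.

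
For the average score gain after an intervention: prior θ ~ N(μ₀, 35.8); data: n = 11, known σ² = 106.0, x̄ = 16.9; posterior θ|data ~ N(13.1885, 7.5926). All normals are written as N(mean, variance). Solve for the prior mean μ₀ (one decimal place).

μ₀ = -0.6

With known observation variance, the Normal–Normal posterior has precision τ_n = τ₀ + n/σ² and mean μ_n = (τ₀μ₀ + (n/σ²)x̄)/τ_n.
Here τ₀ = 1/35.8 = 0.027933 and τ_data = 11/106.0 = 0.103774, so τ_n = 0.131707.
Rearranging for μ₀: μ₀ = (μ_n·τ_n − τ_data·x̄)/τ₀ = (13.1885·0.131707 − 0.103774·16.9) / 0.027933 = -0.016763/0.027933 ≈ -0.6.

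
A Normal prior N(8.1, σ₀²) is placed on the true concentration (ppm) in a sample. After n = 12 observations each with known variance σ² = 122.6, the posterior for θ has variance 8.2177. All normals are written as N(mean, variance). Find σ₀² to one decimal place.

σ₀² = 42.0

For the Normal–Normal model with known σ², precisions add: τ_n = τ₀ + n/σ².
So 1/σ₀² = 1/8.2177 − 12/122.6 = 0.121689 − 0.097879 = 0.023810.
Hence σ₀² = 1/0.023810 ≈ 42.0.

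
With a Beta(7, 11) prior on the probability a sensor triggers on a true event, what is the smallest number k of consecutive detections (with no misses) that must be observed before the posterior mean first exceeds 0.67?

k = 16

After k detections and 0 misses the posterior is Beta(7+k, 11), with mean (7+k)/(7+11+k).
Set (7+k)/(18+k) > 0.67 and solve: k > (0.67·18 − 7)/(1 − 0.67) = 15.333.
The smallest integer exceeding 15.333 is 16.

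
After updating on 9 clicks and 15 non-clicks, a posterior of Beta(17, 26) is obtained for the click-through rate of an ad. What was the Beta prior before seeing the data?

Beta is conjugate to the binomial likelihood: posterior = Beta(α+s, β+f).
So α = 17 − 9 = 8 and β = 26 − 15 = 11.

Beta(8, 11)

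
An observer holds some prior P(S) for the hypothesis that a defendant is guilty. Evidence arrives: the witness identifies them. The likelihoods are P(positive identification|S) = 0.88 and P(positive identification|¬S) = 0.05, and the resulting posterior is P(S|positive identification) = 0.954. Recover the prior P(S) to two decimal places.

In odds form, posterior odds = prior odds × likelihood ratio, so prior odds = posterior odds ÷ LR.
Posterior odds = 0.954/(1−0.954) = 20.7391. LR = 0.88/0.05 = 17.6000.
Prior odds = 20.7391/17.6000 = 1.1784, so P(S) = 1.1784/(1+1.1784) ≈ 0.54.

P(S) = 0.54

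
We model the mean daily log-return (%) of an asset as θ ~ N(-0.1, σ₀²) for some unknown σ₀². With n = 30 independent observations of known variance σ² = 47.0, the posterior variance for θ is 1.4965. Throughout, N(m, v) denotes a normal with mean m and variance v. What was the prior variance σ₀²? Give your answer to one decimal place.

σ₀² = 33.4

For the Normal–Normal model with known σ², precisions add: τ_n = τ₀ + n/σ².
So 1/σ₀² = 1/1.4965 − 30/47.0 = 0.668226 − 0.638298 = 0.029928.
Hence σ₀² = 1/0.029928 ≈ 33.4.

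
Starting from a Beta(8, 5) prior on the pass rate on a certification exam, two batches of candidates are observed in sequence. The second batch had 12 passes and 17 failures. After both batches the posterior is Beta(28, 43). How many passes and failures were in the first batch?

8 passes and 21 failures

Because Beta–binomial updating is additive in the counts, the combined data contributed (α_post−α_prior, β_post−β_prior) successes and failures.
Total across both batches: 28−8=20 passes, 43−5=38 failures.
Subtract the second batch: 20−12=8 passes and 38−17=21 failures.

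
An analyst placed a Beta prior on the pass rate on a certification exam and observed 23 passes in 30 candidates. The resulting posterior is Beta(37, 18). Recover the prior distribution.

Under Beta–binomial conjugacy the posterior parameters are (α+s, β+f).
So α = 37 − 23 = 14 and β = 18 − 7 = 11.

Beta(14, 11)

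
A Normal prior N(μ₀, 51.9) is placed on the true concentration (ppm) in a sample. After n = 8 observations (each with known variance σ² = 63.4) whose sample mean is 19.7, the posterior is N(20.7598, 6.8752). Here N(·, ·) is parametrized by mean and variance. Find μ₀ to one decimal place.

μ₀ = 27.7

The posterior mean is a precision-weighted average: μ_n = (τ₀μ₀ + τ_data·x̄)/(τ₀+τ_data), with τ₀=1/σ₀² and τ_data=n/σ².
Here τ₀ = 1/51.9 = 0.019268 and τ_data = 8/63.4 = 0.126183, so τ_n = 0.145451.
Rearranging for μ₀: μ₀ = (μ_n·τ_n − τ_data·x̄)/τ₀ = (20.7598·0.145451 − 0.126183·19.7) / 0.019268 = 0.533729/0.019268 ≈ 27.7.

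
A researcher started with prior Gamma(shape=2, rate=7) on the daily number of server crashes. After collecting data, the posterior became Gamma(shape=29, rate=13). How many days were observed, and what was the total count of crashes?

A Gamma(α, β) prior (rate parametrization) on a Poisson rate with n observations summing to S gives posterior Gamma(α+S, β+n).
Matching: Σxᵢ = 29 − 2 = 27 and n = 13 − 7 = 6.

n = 6 days with total 27 crashes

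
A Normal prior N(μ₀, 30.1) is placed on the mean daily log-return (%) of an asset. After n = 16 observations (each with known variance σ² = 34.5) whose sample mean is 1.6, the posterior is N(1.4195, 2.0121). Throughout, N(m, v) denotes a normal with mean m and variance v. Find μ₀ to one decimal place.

The posterior mean is a precision-weighted average: μ_n = (τ₀μ₀ + τ_data·x̄)/(τ₀+τ_data), with τ₀=1/σ₀² and τ_data=n/σ².
Here τ₀ = 1/30.1 = 0.033223 and τ_data = 16/34.5 = 0.463768, so τ_n = 0.496991.
Rearranging for μ₀: μ₀ = (μ_n·τ_n − τ_data·x̄)/τ₀ = (1.4195·0.496991 − 0.463768·1.6) / 0.033223 = -0.036550/0.033223 ≈ -1.1.

μ₀ = -1.1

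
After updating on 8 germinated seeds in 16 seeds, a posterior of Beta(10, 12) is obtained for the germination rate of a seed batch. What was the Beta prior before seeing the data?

Beta(2, 4)

Under Beta–binomial conjugacy the posterior parameters are (α+s, β+f).
Subtract the data counts: 10−8=2, 12−8=4.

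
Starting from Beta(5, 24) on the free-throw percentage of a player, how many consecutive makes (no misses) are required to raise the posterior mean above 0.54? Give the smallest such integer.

k = 24

After k makes and 0 misses the posterior is Beta(5+k, 24), with mean (5+k)/(5+24+k).
Set (5+k)/(29+k) > 0.54 and solve: k > (0.54·29 − 5)/(1 − 0.54) = 23.174.
The smallest integer exceeding 23.174 is 24.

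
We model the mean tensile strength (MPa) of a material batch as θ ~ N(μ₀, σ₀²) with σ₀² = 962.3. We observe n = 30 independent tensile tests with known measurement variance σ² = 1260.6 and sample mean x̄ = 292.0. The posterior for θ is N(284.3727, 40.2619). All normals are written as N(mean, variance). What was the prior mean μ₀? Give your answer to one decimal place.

The posterior mean is a precision-weighted average: μ_n = (τ₀μ₀ + τ_data·x̄)/(τ₀+τ_data), with τ₀=1/σ₀² and τ_data=n/σ².
Here τ₀ = 1/962.3 = 0.001039 and τ_data = 30/1260.6 = 0.023798, so τ_n = 0.024837.
Rearranging for μ₀: μ₀ = (μ_n·τ_n − τ_data·x̄)/τ₀ = (284.3727·0.024837 − 0.023798·292.0) / 0.001039 = 0.113949/0.001039 ≈ 109.7.

μ₀ = 109.7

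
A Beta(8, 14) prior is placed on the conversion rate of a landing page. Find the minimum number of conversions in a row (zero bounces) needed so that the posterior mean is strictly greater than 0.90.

k = 119

After k conversions and 0 bounces the posterior is Beta(8+k, 14), with mean (8+k)/(8+14+k).
Set (8+k)/(22+k) > 0.90 and solve: k > (0.90·22 − 8)/(1 − 0.90) = 118.000.
The smallest integer exceeding 118.000 is 119, and checking k=119: (127)/(141) = 0.9007 > 0.90.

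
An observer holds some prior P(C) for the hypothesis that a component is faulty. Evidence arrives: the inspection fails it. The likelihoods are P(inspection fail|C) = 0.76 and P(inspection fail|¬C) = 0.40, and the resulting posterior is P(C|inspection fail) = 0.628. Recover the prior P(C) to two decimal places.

Bayes' rule in odds form gives O(C|E) = O(C)·[P(E|C)/P(E|¬C)], hence O(C) = O(C|E)/LR.
Posterior odds = 0.628/(1−0.628) = 1.6882. LR = 0.76/0.40 = 1.9000.
Prior odds = 1.6882/1.9000 = 0.8885, so P(C) = 0.8885/(1+0.8885) ≈ 0.47.

P(C) = 0.47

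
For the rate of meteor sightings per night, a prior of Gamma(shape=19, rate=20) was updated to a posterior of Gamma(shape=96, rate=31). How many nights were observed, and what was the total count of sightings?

Gamma–Poisson conjugacy: posterior shape = α + Σxᵢ, posterior rate = β + n.
Matching: Σxᵢ = 96 − 19 = 77 and n = 31 − 20 = 11.

n = 11 nights with total 77 sightings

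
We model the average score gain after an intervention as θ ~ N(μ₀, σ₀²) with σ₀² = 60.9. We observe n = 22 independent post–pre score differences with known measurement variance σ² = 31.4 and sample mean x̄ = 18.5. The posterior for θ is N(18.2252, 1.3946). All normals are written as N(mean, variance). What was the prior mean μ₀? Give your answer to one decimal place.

The posterior mean is a precision-weighted average: μ_n = (τ₀μ₀ + τ_data·x̄)/(τ₀+τ_data), with τ₀=1/σ₀² and τ_data=n/σ².
Here τ₀ = 1/60.9 = 0.016420 and τ_data = 22/31.4 = 0.700637, so τ_n = 0.717057.
Rearranging for μ₀: μ₀ = (μ_n·τ_n − τ_data·x̄)/τ₀ = (18.2252·0.717057 − 0.700637·18.5) / 0.016420 = 0.106723/0.016420 ≈ 6.5.

μ₀ = 6.5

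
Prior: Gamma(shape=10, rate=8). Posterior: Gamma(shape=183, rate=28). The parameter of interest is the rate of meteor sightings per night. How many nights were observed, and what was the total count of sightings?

Gamma–Poisson conjugacy: posterior shape = α + Σxᵢ, posterior rate = β + n.
Matching: Σxᵢ = 183 − 10 = 173 and n = 28 − 8 = 20.

n = 20 nights with total 173 sightings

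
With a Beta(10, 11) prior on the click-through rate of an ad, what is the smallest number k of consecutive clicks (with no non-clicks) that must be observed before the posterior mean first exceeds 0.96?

After k clicks and 0 non-clicks the posterior is Beta(10+k, 11), with mean (10+k)/(10+11+k).
Set (10+k)/(21+k) > 0.96 and solve: k > (0.96·21 − 10)/(1 − 0.96) = 254.000.
The smallest integer exceeding 254.000 is 255, and checking k=255: (265)/(276) = 0.9601 > 0.96.

k = 255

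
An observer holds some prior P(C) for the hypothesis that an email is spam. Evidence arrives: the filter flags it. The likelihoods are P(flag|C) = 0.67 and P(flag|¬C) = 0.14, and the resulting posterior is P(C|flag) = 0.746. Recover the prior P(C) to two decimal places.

P(C) = 0.38

Bayes' rule in odds form gives O(C|E) = O(C)·[P(E|C)/P(E|¬C)], hence O(C) = O(C|E)/LR.
Posterior odds = 0.746/(1−0.746) = 2.9370. LR = 0.67/0.14 = 4.7857.
Prior odds = 2.9370/4.7857 = 0.6137, so P(C) = 0.6137/(1+0.6137) ≈ 0.38.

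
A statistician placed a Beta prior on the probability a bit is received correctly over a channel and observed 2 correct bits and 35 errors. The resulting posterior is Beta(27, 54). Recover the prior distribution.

Beta(25, 19)

Under Beta–binomial conjugacy the posterior parameters are (α+s, β+f).
So α = 27 − 2 = 25 and β = 54 − 35 = 19.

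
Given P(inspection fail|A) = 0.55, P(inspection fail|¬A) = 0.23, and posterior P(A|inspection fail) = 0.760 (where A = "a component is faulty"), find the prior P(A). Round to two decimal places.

P(A) = 0.57

Bayes' rule in odds form gives O(A|E) = O(A)·[P(E|A)/P(E|¬A)], hence O(A) = O(A|E)/LR.
Posterior odds = 0.760/(1−0.760) = 3.1667. LR = 0.55/0.23 = 2.3913.
Prior odds = 3.1667/2.3913 = 1.3243, so P(A) = 1.3243/(1+1.3243) ≈ 0.57.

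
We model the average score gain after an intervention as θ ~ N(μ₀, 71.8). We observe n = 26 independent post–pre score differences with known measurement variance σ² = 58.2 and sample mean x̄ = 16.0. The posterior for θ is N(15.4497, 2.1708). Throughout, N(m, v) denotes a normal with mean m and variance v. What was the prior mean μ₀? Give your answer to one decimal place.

The posterior mean is a precision-weighted average: μ_n = (τ₀μ₀ + τ_data·x̄)/(τ₀+τ_data), with τ₀=1/σ₀² and τ_data=n/σ².
Here τ₀ = 1/71.8 = 0.013928 and τ_data = 26/58.2 = 0.446735, so τ_n = 0.460663.
Rearranging for μ₀: μ₀ = (μ_n·τ_n − τ_data·x̄)/τ₀ = (15.4497·0.460663 − 0.446735·16.0) / 0.013928 = -0.030655/0.013928 ≈ -2.2.

μ₀ = -2.2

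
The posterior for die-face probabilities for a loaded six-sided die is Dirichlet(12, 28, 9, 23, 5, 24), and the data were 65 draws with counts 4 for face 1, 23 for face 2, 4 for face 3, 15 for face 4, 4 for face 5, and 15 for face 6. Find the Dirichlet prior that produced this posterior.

For a Dirichlet(α) prior with multinomial counts c, the posterior is Dirichlet(α + c) componentwise.
Subtract each count from the matching posterior parameter: 12−4=8, 28−23=5, 9−4=5, 23−15=8, 5−4=1, 24−15=9.

Dirichlet(8, 5, 5, 8, 1, 9)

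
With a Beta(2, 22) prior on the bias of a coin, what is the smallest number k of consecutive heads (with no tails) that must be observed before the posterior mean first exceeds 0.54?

k = 24

After k heads and 0 tails the posterior is Beta(2+k, 22), with mean (2+k)/(2+22+k).
Set (2+k)/(24+k) > 0.54 and solve: k > (0.54·24 − 2)/(1 − 0.54) = 23.826.
The smallest integer exceeding 23.826 is 24.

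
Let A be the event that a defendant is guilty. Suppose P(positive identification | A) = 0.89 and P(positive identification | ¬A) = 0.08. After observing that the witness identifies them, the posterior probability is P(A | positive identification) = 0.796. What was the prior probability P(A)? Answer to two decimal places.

P(A) = 0.26

Bayes' rule in odds form gives O(A|E) = O(A)·[P(E|A)/P(E|¬A)], hence O(A) = O(A|E)/LR.
Posterior odds = 0.796/(1−0.796) = 3.9020. LR = 0.89/0.08 = 11.1250.
Prior odds = 3.9020/11.1250 = 0.3507, so P(A) = 0.3507/(1+0.3507) ≈ 0.26.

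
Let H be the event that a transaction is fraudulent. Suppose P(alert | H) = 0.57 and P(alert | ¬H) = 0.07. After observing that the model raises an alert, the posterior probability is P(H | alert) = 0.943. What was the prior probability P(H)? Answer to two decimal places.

In odds form, posterior odds = prior odds × likelihood ratio, so prior odds = posterior odds ÷ LR.
Posterior odds = 0.943/(1−0.943) = 16.5439. LR = 0.57/0.07 = 8.1429.
Prior odds = 16.5439/8.1429 = 2.0317, so P(H) = 2.0317/(1+2.0317) ≈ 0.67.

P(H) = 0.67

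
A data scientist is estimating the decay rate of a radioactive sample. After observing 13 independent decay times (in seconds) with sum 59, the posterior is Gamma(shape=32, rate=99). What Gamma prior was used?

Gamma(shape=19, rate=40)

Gamma–exponential conjugacy: posterior shape = α + n, posterior rate = β + Σtᵢ.
So α = 32 − 13 = 19 and β = 99 − 59 = 40.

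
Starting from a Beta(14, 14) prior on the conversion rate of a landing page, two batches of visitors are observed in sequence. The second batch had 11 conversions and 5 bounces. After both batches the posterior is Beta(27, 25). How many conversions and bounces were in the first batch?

2 conversions and 6 bounces

Because Beta–binomial updating is additive in the counts, the combined data contributed (α_post−α_prior, β_post−β_prior) successes and failures.
Total across both batches: 27−14=13 conversions, 25−14=11 bounces.
Subtract the second batch: 13−11=2 conversions and 11−5=6 bounces.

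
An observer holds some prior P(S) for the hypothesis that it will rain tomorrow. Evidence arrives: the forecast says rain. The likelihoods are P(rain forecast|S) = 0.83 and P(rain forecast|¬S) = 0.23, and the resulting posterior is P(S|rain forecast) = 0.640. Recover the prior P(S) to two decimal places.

P(S) = 0.33

In odds form, posterior odds = prior odds × likelihood ratio, so prior odds = posterior odds ÷ LR.
Posterior odds = 0.640/(1−0.640) = 1.7778. LR = 0.83/0.23 = 3.6087.
Prior odds = 1.7778/3.6087 = 0.4926, so P(S) = 0.4926/(1+0.4926) ≈ 0.33.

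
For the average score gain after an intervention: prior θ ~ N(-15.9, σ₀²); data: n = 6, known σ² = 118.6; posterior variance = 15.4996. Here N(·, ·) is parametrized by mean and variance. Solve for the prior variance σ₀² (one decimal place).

For the Normal–Normal model with known σ², precisions add: τ_n = τ₀ + n/σ².
So 1/σ₀² = 1/15.4996 − 6/118.6 = 0.064518 − 0.050590 = 0.013928.
Hence σ₀² = 1/0.013928 ≈ 71.8.

σ₀² = 71.8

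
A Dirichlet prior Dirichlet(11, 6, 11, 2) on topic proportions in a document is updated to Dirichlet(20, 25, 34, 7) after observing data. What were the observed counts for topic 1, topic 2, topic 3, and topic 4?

For a Dirichlet(α) prior with multinomial counts c, the posterior is Dirichlet(α + c) componentwise.
Counts are posterior − prior componentwise: 20−11=9, 25−6=19, 34−11=23, 7−2=5.

counts (9, 19, 23, 5)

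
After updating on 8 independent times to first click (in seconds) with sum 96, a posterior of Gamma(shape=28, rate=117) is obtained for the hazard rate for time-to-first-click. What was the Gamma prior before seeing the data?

Gamma–exponential conjugacy: posterior shape = α + n, posterior rate = β + Σtᵢ.
So α = 28 − 8 = 20 and β = 117 − 96 = 21.

Gamma(shape=20, rate=21)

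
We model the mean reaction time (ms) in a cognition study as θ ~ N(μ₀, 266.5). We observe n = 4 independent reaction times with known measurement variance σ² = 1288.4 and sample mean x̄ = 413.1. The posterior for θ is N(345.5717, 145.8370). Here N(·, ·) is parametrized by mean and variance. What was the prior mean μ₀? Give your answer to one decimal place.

With known observation variance, the Normal–Normal posterior has precision τ_n = τ₀ + n/σ² and mean μ_n = (τ₀μ₀ + (n/σ²)x̄)/τ_n.
Here τ₀ = 1/266.5 = 0.003752 and τ_data = 4/1288.4 = 0.003105, so τ_n = 0.006857.
Rearranging for μ₀: μ₀ = (μ_n·τ_n − τ_data·x̄)/τ₀ = (345.5717·0.006857 − 0.003105·413.1) / 0.003752 = 1.086910/0.003752 ≈ 289.7.

μ₀ = 289.7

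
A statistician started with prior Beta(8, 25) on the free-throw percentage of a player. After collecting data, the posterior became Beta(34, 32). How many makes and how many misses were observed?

26 makes and 7 misses

A Beta(a, b) prior with s successes and f failures in binomial data gives a Beta(a+s, b+f) posterior.
So s = 34 − 8 = 26 and f = 32 − 25 = 7.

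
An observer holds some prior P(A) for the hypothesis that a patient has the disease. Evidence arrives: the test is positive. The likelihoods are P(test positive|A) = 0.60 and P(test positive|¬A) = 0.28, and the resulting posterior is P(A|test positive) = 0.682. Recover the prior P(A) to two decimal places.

Bayes' rule in odds form gives O(A|E) = O(A)·[P(E|A)/P(E|¬A)], hence O(A) = O(A|E)/LR.
Posterior odds = 0.682/(1−0.682) = 2.1447. LR = 0.60/0.28 = 2.1429.
Prior odds = 2.1447/2.1429 = 1.0008, so P(A) = 1.0008/(1+1.0008) ≈ 0.50.

P(A) = 0.50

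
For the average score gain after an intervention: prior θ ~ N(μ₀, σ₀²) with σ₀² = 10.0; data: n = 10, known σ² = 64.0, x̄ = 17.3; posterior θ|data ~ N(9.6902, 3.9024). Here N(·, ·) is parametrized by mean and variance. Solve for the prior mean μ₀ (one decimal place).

The posterior mean is a precision-weighted average: μ_n = (τ₀μ₀ + τ_data·x̄)/(τ₀+τ_data), with τ₀=1/σ₀² and τ_data=n/σ².
Here τ₀ = 1/10.0 = 0.100000 and τ_data = 10/64.0 = 0.156250, so τ_n = 0.256250.
Rearranging for μ₀: μ₀ = (μ_n·τ_n − τ_data·x̄)/τ₀ = (9.6902·0.256250 − 0.156250·17.3) / 0.100000 = -0.220011/0.100000 ≈ -2.2.

μ₀ = -2.2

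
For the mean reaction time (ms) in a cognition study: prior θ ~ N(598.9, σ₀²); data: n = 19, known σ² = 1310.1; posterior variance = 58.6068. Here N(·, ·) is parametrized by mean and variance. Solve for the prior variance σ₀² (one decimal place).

σ₀² = 390.6

For the Normal–Normal model with known σ², precisions add: τ_n = τ₀ + n/σ².
So 1/σ₀² = 1/58.6068 − 19/1310.1 = 0.017063 − 0.014503 = 0.002560.
Hence σ₀² = 1/0.002560 ≈ 390.6.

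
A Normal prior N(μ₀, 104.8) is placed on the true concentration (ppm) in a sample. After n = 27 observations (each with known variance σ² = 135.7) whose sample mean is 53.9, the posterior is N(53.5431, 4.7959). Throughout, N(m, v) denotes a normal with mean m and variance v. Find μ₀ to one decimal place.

μ₀ = 46.1

With known observation variance, the Normal–Normal posterior has precision τ_n = τ₀ + n/σ² and mean μ_n = (τ₀μ₀ + (n/σ²)x̄)/τ_n.
Here τ₀ = 1/104.8 = 0.009542 and τ_data = 27/135.7 = 0.198968, so τ_n = 0.208510.
Rearranging for μ₀: μ₀ = (μ_n·τ_n − τ_data·x̄)/τ₀ = (53.5431·0.208510 − 0.198968·53.9) / 0.009542 = 0.439897/0.009542 ≈ 46.1.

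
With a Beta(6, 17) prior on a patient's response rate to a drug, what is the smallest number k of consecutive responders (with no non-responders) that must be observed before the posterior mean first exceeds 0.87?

After k responders and 0 non-responders the posterior is Beta(6+k, 17), with mean (6+k)/(6+17+k).
Set (6+k)/(23+k) > 0.87 and solve: k > (0.87·23 − 6)/(1 − 0.87) = 107.769.
The smallest integer exceeding 107.769 is 108, and checking k=108: (114)/(131) = 0.8702 > 0.87.

k = 108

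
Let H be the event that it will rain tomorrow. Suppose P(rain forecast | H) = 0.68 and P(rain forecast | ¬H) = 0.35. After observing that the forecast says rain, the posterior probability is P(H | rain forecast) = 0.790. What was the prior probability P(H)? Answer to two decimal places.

P(H) = 0.66

In odds form, posterior odds = prior odds × likelihood ratio, so prior odds = posterior odds ÷ LR.
Posterior odds = 0.790/(1−0.790) = 3.7619. LR = 0.68/0.35 = 1.9429.
Prior odds = 3.7619/1.9429 = 1.9362, so P(H) = 1.9362/(1+1.9362) ≈ 0.66.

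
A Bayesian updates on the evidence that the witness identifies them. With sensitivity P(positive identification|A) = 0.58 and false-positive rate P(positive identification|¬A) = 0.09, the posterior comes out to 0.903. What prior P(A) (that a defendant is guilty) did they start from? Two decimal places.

P(A) = 0.59

Bayes' rule in odds form gives O(A|E) = O(A)·[P(E|A)/P(E|¬A)], hence O(A) = O(A|E)/LR.
Posterior odds = 0.903/(1−0.903) = 9.3093. LR = 0.58/0.09 = 6.4444.
Prior odds = 9.3093/6.4444 = 1.4446, so P(A) = 1.4446/(1+1.4446) ≈ 0.59.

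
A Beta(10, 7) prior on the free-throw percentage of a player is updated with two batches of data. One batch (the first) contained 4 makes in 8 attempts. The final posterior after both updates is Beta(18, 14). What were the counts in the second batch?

Sequential conjugate updates are equivalent to a single update on the pooled data, so total successes = posterior α − prior α and total failures = posterior β − prior β.
Total across both batches: 18−10=8 makes, 14−7=7 misses.
Subtract the first batch: 8−4=4 makes and 7−4=3 misses.

4 makes and 3 misses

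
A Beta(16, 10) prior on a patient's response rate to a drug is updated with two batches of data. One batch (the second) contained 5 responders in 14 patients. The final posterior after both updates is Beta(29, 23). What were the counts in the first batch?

8 responders and 4 non-responders

Sequential conjugate updates are equivalent to a single update on the pooled data, so total successes = posterior α − prior α and total failures = posterior β − prior β.
Total across both batches: 29−16=13 responders, 23−10=13 non-responders.
Subtract the second batch: 13−5=8 responders and 13−9=4 non-responders.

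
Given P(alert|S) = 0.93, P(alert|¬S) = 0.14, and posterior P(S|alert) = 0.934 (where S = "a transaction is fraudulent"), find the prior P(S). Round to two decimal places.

In odds form, posterior odds = prior odds × likelihood ratio, so prior odds = posterior odds ÷ LR.
Posterior odds = 0.934/(1−0.934) = 14.1515. LR = 0.93/0.14 = 6.6429.
Prior odds = 14.1515/6.6429 = 2.1303, so P(S) = 2.1303/(1+2.1303) ≈ 0.68.

P(S) = 0.68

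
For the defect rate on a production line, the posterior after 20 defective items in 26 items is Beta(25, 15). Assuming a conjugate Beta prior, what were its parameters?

Beta(5, 9)

Under Beta–binomial conjugacy the posterior parameters are (α+s, β+f).
Subtract the data counts: 25−20=5, 15−6=9.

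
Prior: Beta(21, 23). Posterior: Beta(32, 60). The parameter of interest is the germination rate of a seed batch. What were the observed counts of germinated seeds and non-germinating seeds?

Under Beta–binomial conjugacy the posterior parameters are (a+s, b+f).
Match parameters: s=32−21=11, f=60−23=37.

11 germinated seeds and 37 non-germinating seeds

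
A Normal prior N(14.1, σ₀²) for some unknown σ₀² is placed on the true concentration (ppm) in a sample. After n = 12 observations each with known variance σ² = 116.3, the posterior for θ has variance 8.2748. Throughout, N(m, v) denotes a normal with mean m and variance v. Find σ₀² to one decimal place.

σ₀² = 56.6

Posterior precision equals prior precision plus data precision: 1/σ_n² = 1/σ₀² + n/σ².
So 1/σ₀² = 1/8.2748 − 12/116.3 = 0.120849 − 0.103181 = 0.017668.
Hence σ₀² = 1/0.017668 ≈ 56.6.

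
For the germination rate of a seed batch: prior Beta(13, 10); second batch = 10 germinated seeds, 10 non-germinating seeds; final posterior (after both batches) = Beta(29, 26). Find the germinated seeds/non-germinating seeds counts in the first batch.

Sequential conjugate updates are equivalent to a single update on the pooled data, so total successes = posterior α − prior α and total failures = posterior β − prior β.
Total across both batches: 29−13=16 germinated seeds, 26−10=16 non-germinating seeds.
Subtract the second batch: 16−10=6 germinated seeds and 16−10=6 non-germinating seeds.

6 germinated seeds and 6 non-germinating seeds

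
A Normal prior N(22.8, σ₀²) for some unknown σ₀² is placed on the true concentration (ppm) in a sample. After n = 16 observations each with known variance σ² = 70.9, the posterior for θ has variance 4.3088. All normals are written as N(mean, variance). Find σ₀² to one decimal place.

Posterior precision equals prior precision plus data precision: 1/σ_n² = 1/σ₀² + n/σ².
So 1/σ₀² = 1/4.3088 − 16/70.9 = 0.232083 − 0.225670 = 0.006413.
Hence σ₀² = 1/0.006413 ≈ 155.9.

σ₀² = 155.9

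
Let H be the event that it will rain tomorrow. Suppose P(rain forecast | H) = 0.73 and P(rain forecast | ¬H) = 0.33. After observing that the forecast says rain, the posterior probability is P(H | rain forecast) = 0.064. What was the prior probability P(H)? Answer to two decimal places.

P(H) = 0.03

Bayes' rule in odds form gives O(H|E) = O(H)·[P(E|H)/P(E|¬H)], hence O(H) = O(H|E)/LR.
Posterior odds = 0.064/(1−0.064) = 0.0684. LR = 0.73/0.33 = 2.2121.
Prior odds = 0.0684/2.2121 = 0.0309, so P(H) = 0.0309/(1+0.0309) ≈ 0.03.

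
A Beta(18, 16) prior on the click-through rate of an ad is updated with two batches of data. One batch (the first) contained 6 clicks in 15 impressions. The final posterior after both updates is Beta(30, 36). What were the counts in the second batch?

Because Beta–binomial updating is additive in the counts, the combined data contributed (α_post−α_prior, β_post−β_prior) successes and failures.
Total across both batches: 30−18=12 clicks, 36−16=20 non-clicks.
Subtract the first batch: 12−6=6 clicks and 20−9=11 non-clicks.

6 clicks and 11 non-clicks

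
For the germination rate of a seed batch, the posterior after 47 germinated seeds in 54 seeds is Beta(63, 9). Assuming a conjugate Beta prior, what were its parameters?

Beta is conjugate to the binomial likelihood: posterior = Beta(α+s, β+f).
So α = 63 − 47 = 16 and β = 9 − 7 = 2.

Beta(16, 2)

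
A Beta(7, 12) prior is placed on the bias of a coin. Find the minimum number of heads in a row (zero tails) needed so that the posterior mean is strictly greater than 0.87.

k = 74

After k heads and 0 tails the posterior is Beta(7+k, 12), with mean (7+k)/(7+12+k).
Set (7+k)/(19+k) > 0.87 and solve: k > (0.87·19 − 7)/(1 − 0.87) = 73.308.
The smallest integer exceeding 73.308 is 74, and checking k=74: (81)/(93) = 0.8710 > 0.87.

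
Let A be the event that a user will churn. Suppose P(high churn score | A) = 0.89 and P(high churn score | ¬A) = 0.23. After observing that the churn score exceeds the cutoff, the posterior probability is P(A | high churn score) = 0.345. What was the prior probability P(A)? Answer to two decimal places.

P(A) = 0.12

Bayes' rule in odds form gives O(A|E) = O(A)·[P(E|A)/P(E|¬A)], hence O(A) = O(A|E)/LR.
Posterior odds = 0.345/(1−0.345) = 0.5267. LR = 0.89/0.23 = 3.8696.
Prior odds = 0.5267/3.8696 = 0.1361, so P(A) = 0.1361/(1+0.1361) ≈ 0.12.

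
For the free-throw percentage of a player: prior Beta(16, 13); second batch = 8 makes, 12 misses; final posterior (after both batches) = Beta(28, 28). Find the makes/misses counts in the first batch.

4 makes and 3 misses

Sequential conjugate updates are equivalent to a single update on the pooled data, so total successes = posterior α − prior α and total failures = posterior β − prior β.
Total across both batches: 28−16=12 makes, 28−13=15 misses.
Subtract the second batch: 12−8=4 makes and 15−12=3 misses.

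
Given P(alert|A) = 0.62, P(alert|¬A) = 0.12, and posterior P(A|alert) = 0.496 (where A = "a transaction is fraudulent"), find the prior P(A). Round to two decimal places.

Bayes' rule in odds form gives O(A|E) = O(A)·[P(E|A)/P(E|¬A)], hence O(A) = O(A|E)/LR.
Posterior odds = 0.496/(1−0.496) = 0.9841. LR = 0.62/0.12 = 5.1667.
Prior odds = 0.9841/5.1667 = 0.1905, so P(A) = 0.1905/(1+0.1905) ≈ 0.16.

P(A) = 0.16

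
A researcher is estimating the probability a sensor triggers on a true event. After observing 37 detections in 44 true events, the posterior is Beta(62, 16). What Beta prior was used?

Beta(25, 9)

A Beta(a, b) prior with s successes and f failures in binomial data gives a Beta(a+s, b+f) posterior.
Subtract the data counts: 62−37=25, 16−7=9.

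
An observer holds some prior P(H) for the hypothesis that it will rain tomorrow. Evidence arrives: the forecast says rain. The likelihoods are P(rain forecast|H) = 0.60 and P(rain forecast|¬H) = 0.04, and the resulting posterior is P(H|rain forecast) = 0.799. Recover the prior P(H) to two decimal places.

Bayes' rule in odds form gives O(H|E) = O(H)·[P(E|H)/P(E|¬H)], hence O(H) = O(H|E)/LR.
Posterior odds = 0.799/(1−0.799) = 3.9751. LR = 0.60/0.04 = 15.0000.
Prior odds = 3.9751/15.0000 = 0.2650, so P(H) = 0.2650/(1+0.2650) ≈ 0.21.

P(H) = 0.21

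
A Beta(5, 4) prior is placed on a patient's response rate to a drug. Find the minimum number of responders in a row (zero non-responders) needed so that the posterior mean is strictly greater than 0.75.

k = 8

After k responders and 0 non-responders the posterior is Beta(5+k, 4), with mean (5+k)/(5+4+k).
Set (5+k)/(9+k) > 0.75 and solve: k > (0.75·9 − 5)/(1 − 0.75) = 7.000.
The smallest integer exceeding 7.000 is 8.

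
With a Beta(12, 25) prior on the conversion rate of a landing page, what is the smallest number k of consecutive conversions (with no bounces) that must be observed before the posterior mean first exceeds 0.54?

After k conversions and 0 bounces the posterior is Beta(12+k, 25), with mean (12+k)/(12+25+k).
Set (12+k)/(37+k) > 0.54 and solve: k > (0.54·37 − 12)/(1 − 0.54) = 17.348.
The smallest integer exceeding 17.348 is 18.

k = 18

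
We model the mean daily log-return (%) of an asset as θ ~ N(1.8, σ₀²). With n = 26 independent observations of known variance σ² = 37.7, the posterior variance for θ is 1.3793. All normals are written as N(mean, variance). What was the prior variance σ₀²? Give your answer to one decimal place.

For the Normal–Normal model with known σ², precisions add: τ_n = τ₀ + n/σ².
So 1/σ₀² = 1/1.3793 − 26/37.7 = 0.725005 − 0.689655 = 0.035350.
Hence σ₀² = 1/0.035350 ≈ 28.3.

σ₀² = 28.3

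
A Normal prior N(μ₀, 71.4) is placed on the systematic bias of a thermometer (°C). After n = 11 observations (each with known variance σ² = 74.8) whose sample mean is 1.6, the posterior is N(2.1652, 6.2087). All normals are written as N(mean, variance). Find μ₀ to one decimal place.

With known observation variance, the Normal–Normal posterior has precision τ_n = τ₀ + n/σ² and mean μ_n = (τ₀μ₀ + (n/σ²)x̄)/τ_n.
Here τ₀ = 1/71.4 = 0.014006 and τ_data = 11/74.8 = 0.147059, so τ_n = 0.161065.
Rearranging for μ₀: μ₀ = (μ_n·τ_n − τ_data·x̄)/τ₀ = (2.1652·0.161065 − 0.147059·1.6) / 0.014006 = 0.113444/0.014006 ≈ 8.1.

μ₀ = 8.1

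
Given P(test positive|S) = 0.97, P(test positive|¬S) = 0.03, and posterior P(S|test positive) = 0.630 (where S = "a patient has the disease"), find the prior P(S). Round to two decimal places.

In odds form, posterior odds = prior odds × likelihood ratio, so prior odds = posterior odds ÷ LR.
Posterior odds = 0.630/(1−0.630) = 1.7027. LR = 0.97/0.03 = 32.3333.
Prior odds = 1.7027/32.3333 = 0.0527, so P(S) = 0.0527/(1+0.0527) ≈ 0.05.

P(S) = 0.05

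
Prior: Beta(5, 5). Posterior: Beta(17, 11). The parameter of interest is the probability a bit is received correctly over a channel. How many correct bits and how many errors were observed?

Beta is conjugate to the binomial likelihood: posterior = Beta(α+s, β+f).
Match parameters: s=17−5=12, f=11−5=6.

12 correct bits and 6 errors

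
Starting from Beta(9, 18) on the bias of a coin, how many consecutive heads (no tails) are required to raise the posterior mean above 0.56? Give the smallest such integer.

k = 14

After k heads and 0 tails the posterior is Beta(9+k, 18), with mean (9+k)/(9+18+k).
Set (9+k)/(27+k) > 0.56 and solve: k > (0.56·27 − 9)/(1 − 0.56) = 13.909.
The smallest integer exceeding 13.909 is 14.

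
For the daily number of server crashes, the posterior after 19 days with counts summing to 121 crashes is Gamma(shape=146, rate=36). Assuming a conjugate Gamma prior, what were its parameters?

Gamma(shape=25, rate=17)

A Gamma(α, β) prior (rate parametrization) on a Poisson rate with n observations summing to S gives posterior Gamma(α+S, β+n).
So α = 146 − 121 = 25 and β = 36 − 19 = 17.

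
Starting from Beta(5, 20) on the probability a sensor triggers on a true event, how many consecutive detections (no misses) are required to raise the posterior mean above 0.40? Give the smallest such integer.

After k detections and 0 misses the posterior is Beta(5+k, 20), with mean (5+k)/(5+20+k).
Set (5+k)/(25+k) > 0.40 and solve: k > (0.40·25 − 5)/(1 − 0.40) = 8.333.
The smallest integer exceeding 8.333 is 9.

k = 9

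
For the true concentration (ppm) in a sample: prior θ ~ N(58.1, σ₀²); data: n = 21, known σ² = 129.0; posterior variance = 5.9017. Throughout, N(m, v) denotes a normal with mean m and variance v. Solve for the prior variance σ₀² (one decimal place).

σ₀² = 150.3

For the Normal–Normal model with known σ², precisions add: τ_n = τ₀ + n/σ².
So 1/σ₀² = 1/5.9017 − 21/129.0 = 0.169443 − 0.162791 = 0.006652.
Hence σ₀² = 1/0.006652 ≈ 150.3.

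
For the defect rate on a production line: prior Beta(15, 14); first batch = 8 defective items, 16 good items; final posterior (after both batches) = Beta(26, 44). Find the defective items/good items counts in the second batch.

Sequential conjugate updates are equivalent to a single update on the pooled data, so total successes = posterior α − prior α and total failures = posterior β − prior β.
Total across both batches: 26−15=11 defective items, 44−14=30 good items.
Subtract the first batch: 11−8=3 defective items and 30−16=14 good items.

3 defective items and 14 good items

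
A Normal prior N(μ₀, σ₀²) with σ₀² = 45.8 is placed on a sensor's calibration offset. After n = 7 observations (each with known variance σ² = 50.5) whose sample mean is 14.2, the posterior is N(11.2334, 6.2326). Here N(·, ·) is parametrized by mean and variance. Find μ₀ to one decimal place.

The posterior mean is a precision-weighted average: μ_n = (τ₀μ₀ + τ_data·x̄)/(τ₀+τ_data), with τ₀=1/σ₀² and τ_data=n/σ².
Here τ₀ = 1/45.8 = 0.021834 and τ_data = 7/50.5 = 0.138614, so τ_n = 0.160448.
Rearranging for μ₀: μ₀ = (μ_n·τ_n − τ_data·x̄)/τ₀ = (11.2334·0.160448 − 0.138614·14.2) / 0.021834 = -0.165942/0.021834 ≈ -7.6.

μ₀ = -7.6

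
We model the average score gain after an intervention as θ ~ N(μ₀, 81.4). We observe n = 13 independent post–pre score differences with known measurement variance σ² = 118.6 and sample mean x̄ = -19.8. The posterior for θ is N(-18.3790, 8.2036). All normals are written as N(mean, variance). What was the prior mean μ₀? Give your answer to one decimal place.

The posterior mean is a precision-weighted average: μ_n = (τ₀μ₀ + τ_data·x̄)/(τ₀+τ_data), with τ₀=1/σ₀² and τ_data=n/σ².
Here τ₀ = 1/81.4 = 0.012285 and τ_data = 13/118.6 = 0.109612, so τ_n = 0.121897.
Rearranging for μ₀: μ₀ = (μ_n·τ_n − τ_data·x̄)/τ₀ = (-18.3790·0.121897 − 0.109612·-19.8) / 0.012285 = -0.070027/0.012285 ≈ -5.7.

μ₀ = -5.7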